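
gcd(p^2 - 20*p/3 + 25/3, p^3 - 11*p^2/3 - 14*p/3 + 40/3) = p - 5/3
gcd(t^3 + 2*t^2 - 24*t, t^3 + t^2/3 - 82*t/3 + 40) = t^2 + 2*t - 24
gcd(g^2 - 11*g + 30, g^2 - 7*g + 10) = g - 5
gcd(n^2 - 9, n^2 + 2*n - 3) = n + 3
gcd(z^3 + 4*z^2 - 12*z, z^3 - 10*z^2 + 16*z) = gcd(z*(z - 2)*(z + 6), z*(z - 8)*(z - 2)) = z^2 - 2*z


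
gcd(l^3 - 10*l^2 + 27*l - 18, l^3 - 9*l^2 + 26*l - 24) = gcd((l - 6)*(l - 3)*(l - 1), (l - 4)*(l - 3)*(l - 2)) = l - 3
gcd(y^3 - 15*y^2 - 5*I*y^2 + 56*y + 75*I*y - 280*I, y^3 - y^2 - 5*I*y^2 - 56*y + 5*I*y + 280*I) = y^2 + y*(-8 - 5*I) + 40*I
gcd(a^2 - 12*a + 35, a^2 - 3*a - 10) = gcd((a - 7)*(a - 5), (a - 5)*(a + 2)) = a - 5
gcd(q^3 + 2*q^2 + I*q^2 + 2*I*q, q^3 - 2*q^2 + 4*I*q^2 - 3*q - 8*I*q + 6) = q + I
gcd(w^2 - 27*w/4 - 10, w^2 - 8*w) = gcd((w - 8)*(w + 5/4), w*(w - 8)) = w - 8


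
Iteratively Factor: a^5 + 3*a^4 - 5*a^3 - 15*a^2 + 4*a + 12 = (a + 2)*(a^4 + a^3 - 7*a^2 - a + 6) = (a + 1)*(a + 2)*(a^3 - 7*a + 6) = (a + 1)*(a + 2)*(a + 3)*(a^2 - 3*a + 2) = (a - 1)*(a + 1)*(a + 2)*(a + 3)*(a - 2)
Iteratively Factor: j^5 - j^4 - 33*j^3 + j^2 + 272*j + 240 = (j - 5)*(j^4 + 4*j^3 - 13*j^2 - 64*j - 48) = (j - 5)*(j + 4)*(j^3 - 13*j - 12) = (j - 5)*(j - 4)*(j + 4)*(j^2 + 4*j + 3) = (j - 5)*(j - 4)*(j + 1)*(j + 4)*(j + 3)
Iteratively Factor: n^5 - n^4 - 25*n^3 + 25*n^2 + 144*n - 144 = (n - 3)*(n^4 + 2*n^3 - 19*n^2 - 32*n + 48) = (n - 3)*(n - 1)*(n^3 + 3*n^2 - 16*n - 48) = (n - 3)*(n - 1)*(n + 3)*(n^2 - 16) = (n - 4)*(n - 3)*(n - 1)*(n + 3)*(n + 4)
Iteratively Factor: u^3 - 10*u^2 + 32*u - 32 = (u - 4)*(u^2 - 6*u + 8) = (u - 4)*(u - 2)*(u - 4)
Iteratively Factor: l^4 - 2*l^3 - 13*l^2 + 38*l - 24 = (l - 2)*(l^3 - 13*l + 12) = (l - 2)*(l + 4)*(l^2 - 4*l + 3) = (l - 3)*(l - 2)*(l + 4)*(l - 1)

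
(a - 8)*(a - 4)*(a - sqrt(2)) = a^3 - 12*a^2 - sqrt(2)*a^2 + 12*sqrt(2)*a + 32*a - 32*sqrt(2)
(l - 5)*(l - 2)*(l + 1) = l^3 - 6*l^2 + 3*l + 10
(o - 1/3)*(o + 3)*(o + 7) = o^3 + 29*o^2/3 + 53*o/3 - 7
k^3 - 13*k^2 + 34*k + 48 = (k - 8)*(k - 6)*(k + 1)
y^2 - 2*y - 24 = (y - 6)*(y + 4)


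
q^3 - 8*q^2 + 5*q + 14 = (q - 7)*(q - 2)*(q + 1)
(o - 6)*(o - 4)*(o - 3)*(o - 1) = o^4 - 14*o^3 + 67*o^2 - 126*o + 72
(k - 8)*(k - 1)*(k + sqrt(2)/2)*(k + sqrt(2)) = k^4 - 9*k^3 + 3*sqrt(2)*k^3/2 - 27*sqrt(2)*k^2/2 + 9*k^2 - 9*k + 12*sqrt(2)*k + 8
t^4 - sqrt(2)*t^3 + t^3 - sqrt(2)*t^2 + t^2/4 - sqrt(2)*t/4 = t*(t + 1/2)^2*(t - sqrt(2))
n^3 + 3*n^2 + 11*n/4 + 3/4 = (n + 1/2)*(n + 1)*(n + 3/2)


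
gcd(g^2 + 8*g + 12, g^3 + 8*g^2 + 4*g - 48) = g + 6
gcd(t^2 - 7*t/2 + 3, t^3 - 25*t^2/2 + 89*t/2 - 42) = t - 3/2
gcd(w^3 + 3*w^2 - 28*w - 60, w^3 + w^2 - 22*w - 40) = w^2 - 3*w - 10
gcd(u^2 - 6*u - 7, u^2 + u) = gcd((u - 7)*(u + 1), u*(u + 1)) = u + 1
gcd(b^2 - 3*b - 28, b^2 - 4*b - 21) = b - 7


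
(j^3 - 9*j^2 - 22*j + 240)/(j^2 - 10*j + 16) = (j^2 - j - 30)/(j - 2)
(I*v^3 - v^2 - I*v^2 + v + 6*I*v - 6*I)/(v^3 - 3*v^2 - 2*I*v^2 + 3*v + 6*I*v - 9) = (I*v^3 - v^2*(1 + I) + v*(1 + 6*I) - 6*I)/(v^3 - v^2*(3 + 2*I) + 3*v*(1 + 2*I) - 9)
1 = 1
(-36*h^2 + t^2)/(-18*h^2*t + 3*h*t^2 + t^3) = (-6*h + t)/(t*(-3*h + t))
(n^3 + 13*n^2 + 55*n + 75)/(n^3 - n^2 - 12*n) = (n^2 + 10*n + 25)/(n*(n - 4))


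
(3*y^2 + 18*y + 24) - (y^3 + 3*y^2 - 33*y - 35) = -y^3 + 51*y + 59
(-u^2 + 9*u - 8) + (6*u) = -u^2 + 15*u - 8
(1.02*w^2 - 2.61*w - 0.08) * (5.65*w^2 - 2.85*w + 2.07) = 5.763*w^4 - 17.6535*w^3 + 9.0979*w^2 - 5.1747*w - 0.1656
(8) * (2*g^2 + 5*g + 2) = 16*g^2 + 40*g + 16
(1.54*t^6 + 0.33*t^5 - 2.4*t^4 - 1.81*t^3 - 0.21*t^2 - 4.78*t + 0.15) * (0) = 0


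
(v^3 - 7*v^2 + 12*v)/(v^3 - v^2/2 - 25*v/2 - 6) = 2*v*(v - 3)/(2*v^2 + 7*v + 3)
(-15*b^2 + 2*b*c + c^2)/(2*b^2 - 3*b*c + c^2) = (-15*b^2 + 2*b*c + c^2)/(2*b^2 - 3*b*c + c^2)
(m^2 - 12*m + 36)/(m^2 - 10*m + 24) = (m - 6)/(m - 4)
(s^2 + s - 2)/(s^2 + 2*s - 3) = (s + 2)/(s + 3)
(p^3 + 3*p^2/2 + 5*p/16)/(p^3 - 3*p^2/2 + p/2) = (16*p^2 + 24*p + 5)/(8*(2*p^2 - 3*p + 1))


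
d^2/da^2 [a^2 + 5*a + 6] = 2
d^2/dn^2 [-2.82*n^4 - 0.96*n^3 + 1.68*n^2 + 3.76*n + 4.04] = -33.84*n^2 - 5.76*n + 3.36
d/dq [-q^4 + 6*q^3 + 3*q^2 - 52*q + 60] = -4*q^3 + 18*q^2 + 6*q - 52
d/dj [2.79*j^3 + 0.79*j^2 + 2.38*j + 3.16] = 8.37*j^2 + 1.58*j + 2.38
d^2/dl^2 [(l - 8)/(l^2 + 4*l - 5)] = 2*((4 - 3*l)*(l^2 + 4*l - 5) + 4*(l - 8)*(l + 2)^2)/(l^2 + 4*l - 5)^3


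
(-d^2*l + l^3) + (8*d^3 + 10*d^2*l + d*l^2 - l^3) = 8*d^3 + 9*d^2*l + d*l^2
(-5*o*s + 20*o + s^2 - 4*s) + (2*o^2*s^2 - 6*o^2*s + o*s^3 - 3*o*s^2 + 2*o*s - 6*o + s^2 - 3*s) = 2*o^2*s^2 - 6*o^2*s + o*s^3 - 3*o*s^2 - 3*o*s + 14*o + 2*s^2 - 7*s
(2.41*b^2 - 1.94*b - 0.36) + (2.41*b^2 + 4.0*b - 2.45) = 4.82*b^2 + 2.06*b - 2.81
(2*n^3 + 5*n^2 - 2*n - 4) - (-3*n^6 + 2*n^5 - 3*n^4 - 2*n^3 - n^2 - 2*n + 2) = 3*n^6 - 2*n^5 + 3*n^4 + 4*n^3 + 6*n^2 - 6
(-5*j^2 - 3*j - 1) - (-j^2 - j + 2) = -4*j^2 - 2*j - 3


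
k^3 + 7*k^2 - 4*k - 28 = (k - 2)*(k + 2)*(k + 7)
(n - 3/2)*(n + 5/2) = n^2 + n - 15/4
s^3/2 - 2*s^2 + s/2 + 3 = (s/2 + 1/2)*(s - 3)*(s - 2)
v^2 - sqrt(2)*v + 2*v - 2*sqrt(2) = (v + 2)*(v - sqrt(2))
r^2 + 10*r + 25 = (r + 5)^2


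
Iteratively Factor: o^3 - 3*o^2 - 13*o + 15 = (o - 5)*(o^2 + 2*o - 3) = (o - 5)*(o - 1)*(o + 3)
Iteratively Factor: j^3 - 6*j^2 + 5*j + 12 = (j - 4)*(j^2 - 2*j - 3) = (j - 4)*(j + 1)*(j - 3)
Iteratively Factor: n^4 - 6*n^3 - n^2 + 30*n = (n + 2)*(n^3 - 8*n^2 + 15*n) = (n - 3)*(n + 2)*(n^2 - 5*n) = (n - 5)*(n - 3)*(n + 2)*(n)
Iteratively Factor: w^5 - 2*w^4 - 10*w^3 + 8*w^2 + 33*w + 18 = (w + 1)*(w^4 - 3*w^3 - 7*w^2 + 15*w + 18) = (w + 1)*(w + 2)*(w^3 - 5*w^2 + 3*w + 9) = (w - 3)*(w + 1)*(w + 2)*(w^2 - 2*w - 3) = (w - 3)*(w + 1)^2*(w + 2)*(w - 3)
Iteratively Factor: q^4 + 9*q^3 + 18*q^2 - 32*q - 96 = (q + 3)*(q^3 + 6*q^2 - 32) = (q + 3)*(q + 4)*(q^2 + 2*q - 8) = (q + 3)*(q + 4)^2*(q - 2)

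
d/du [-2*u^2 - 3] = -4*u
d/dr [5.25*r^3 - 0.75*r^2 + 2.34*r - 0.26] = 15.75*r^2 - 1.5*r + 2.34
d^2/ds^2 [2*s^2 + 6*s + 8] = 4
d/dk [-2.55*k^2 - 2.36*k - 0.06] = -5.1*k - 2.36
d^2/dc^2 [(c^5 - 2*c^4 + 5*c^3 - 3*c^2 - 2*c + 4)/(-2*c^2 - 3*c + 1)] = 2*(-12*c^7 - 40*c^6 + 87*c^4 - 123*c^3 + 27*c^2 - 75*c - 35)/(8*c^6 + 36*c^5 + 42*c^4 - 9*c^3 - 21*c^2 + 9*c - 1)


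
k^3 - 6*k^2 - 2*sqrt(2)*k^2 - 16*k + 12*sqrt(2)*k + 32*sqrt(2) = (k - 8)*(k + 2)*(k - 2*sqrt(2))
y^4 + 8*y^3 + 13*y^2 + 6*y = y*(y + 1)^2*(y + 6)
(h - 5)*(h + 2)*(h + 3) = h^3 - 19*h - 30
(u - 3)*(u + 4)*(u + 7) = u^3 + 8*u^2 - 5*u - 84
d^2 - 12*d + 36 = (d - 6)^2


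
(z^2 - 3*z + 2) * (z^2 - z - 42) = z^4 - 4*z^3 - 37*z^2 + 124*z - 84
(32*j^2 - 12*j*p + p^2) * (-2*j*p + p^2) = -64*j^3*p + 56*j^2*p^2 - 14*j*p^3 + p^4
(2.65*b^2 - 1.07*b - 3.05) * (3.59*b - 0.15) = 9.5135*b^3 - 4.2388*b^2 - 10.789*b + 0.4575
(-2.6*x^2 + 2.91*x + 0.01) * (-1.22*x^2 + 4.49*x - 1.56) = 3.172*x^4 - 15.2242*x^3 + 17.1097*x^2 - 4.4947*x - 0.0156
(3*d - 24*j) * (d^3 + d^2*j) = 3*d^4 - 21*d^3*j - 24*d^2*j^2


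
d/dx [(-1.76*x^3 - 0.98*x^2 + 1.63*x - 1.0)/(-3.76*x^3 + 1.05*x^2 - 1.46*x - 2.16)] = (-5.5328*x^4 + 17.3968*x^3 - 0.155899999999999*x^2 + 6.3336*x - 4.9808)/(14.1376*x^6 - 7.896*x^5 + 12.0817*x^4 + 13.1772*x^3 - 2.4044*x^2 + 6.3072*x + 4.6656)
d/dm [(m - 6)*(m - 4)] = 2*m - 10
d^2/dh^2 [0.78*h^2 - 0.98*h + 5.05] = 1.56000000000000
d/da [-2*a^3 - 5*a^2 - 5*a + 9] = -6*a^2 - 10*a - 5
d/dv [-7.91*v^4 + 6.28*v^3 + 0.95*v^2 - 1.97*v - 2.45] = -31.64*v^3 + 18.84*v^2 + 1.9*v - 1.97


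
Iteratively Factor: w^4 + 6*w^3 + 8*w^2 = (w)*(w^3 + 6*w^2 + 8*w) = w*(w + 4)*(w^2 + 2*w) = w^2*(w + 4)*(w + 2)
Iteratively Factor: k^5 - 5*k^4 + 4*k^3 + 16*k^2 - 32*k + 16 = (k + 2)*(k^4 - 7*k^3 + 18*k^2 - 20*k + 8) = (k - 2)*(k + 2)*(k^3 - 5*k^2 + 8*k - 4) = (k - 2)*(k - 1)*(k + 2)*(k^2 - 4*k + 4) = (k - 2)^2*(k - 1)*(k + 2)*(k - 2)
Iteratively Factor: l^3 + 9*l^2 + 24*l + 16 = (l + 1)*(l^2 + 8*l + 16) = (l + 1)*(l + 4)*(l + 4)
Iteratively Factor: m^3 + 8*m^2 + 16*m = (m + 4)*(m^2 + 4*m) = m*(m + 4)*(m + 4)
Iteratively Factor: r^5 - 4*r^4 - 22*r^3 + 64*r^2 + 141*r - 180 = (r - 4)*(r^4 - 22*r^2 - 24*r + 45) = (r - 4)*(r - 1)*(r^3 + r^2 - 21*r - 45) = (r - 5)*(r - 4)*(r - 1)*(r^2 + 6*r + 9) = (r - 5)*(r - 4)*(r - 1)*(r + 3)*(r + 3)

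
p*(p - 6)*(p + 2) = p^3 - 4*p^2 - 12*p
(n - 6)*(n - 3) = n^2 - 9*n + 18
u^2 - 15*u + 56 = (u - 8)*(u - 7)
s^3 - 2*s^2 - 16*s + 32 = (s - 4)*(s - 2)*(s + 4)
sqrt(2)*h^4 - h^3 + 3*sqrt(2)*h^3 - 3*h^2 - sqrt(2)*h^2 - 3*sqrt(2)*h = h*(h + 3)*(h - sqrt(2))*(sqrt(2)*h + 1)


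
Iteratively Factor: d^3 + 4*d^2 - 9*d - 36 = (d + 3)*(d^2 + d - 12) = (d - 3)*(d + 3)*(d + 4)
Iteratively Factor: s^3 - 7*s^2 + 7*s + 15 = (s - 3)*(s^2 - 4*s - 5) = (s - 3)*(s + 1)*(s - 5)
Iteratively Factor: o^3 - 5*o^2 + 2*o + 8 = (o - 2)*(o^2 - 3*o - 4) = (o - 4)*(o - 2)*(o + 1)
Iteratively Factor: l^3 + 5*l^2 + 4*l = (l + 1)*(l^2 + 4*l) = l*(l + 1)*(l + 4)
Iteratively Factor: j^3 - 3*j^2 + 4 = (j + 1)*(j^2 - 4*j + 4) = (j - 2)*(j + 1)*(j - 2)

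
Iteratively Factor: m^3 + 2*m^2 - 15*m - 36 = (m - 4)*(m^2 + 6*m + 9) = (m - 4)*(m + 3)*(m + 3)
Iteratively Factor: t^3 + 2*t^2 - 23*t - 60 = (t + 3)*(t^2 - t - 20) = (t - 5)*(t + 3)*(t + 4)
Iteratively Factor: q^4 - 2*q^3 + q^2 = (q - 1)*(q^3 - q^2) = q*(q - 1)*(q^2 - q) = q*(q - 1)^2*(q)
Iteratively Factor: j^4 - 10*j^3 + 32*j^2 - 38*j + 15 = (j - 1)*(j^3 - 9*j^2 + 23*j - 15) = (j - 3)*(j - 1)*(j^2 - 6*j + 5) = (j - 3)*(j - 1)^2*(j - 5)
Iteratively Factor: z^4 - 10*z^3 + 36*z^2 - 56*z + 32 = (z - 2)*(z^3 - 8*z^2 + 20*z - 16) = (z - 2)^2*(z^2 - 6*z + 8) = (z - 4)*(z - 2)^2*(z - 2)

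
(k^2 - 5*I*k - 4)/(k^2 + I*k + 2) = (k - 4*I)/(k + 2*I)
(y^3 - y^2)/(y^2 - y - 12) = y^2*(1 - y)/(-y^2 + y + 12)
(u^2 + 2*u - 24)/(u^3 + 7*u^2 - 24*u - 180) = (u - 4)/(u^2 + u - 30)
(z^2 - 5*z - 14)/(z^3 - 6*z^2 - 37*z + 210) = (z + 2)/(z^2 + z - 30)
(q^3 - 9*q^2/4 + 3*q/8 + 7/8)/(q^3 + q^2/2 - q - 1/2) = (q - 7/4)/(q + 1)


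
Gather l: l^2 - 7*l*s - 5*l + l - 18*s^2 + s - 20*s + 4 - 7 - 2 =l^2 + l*(-7*s - 4) - 18*s^2 - 19*s - 5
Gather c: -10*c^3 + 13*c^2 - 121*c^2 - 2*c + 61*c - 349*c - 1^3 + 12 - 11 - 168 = -10*c^3 - 108*c^2 - 290*c - 168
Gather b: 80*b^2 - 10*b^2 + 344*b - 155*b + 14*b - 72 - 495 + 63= 70*b^2 + 203*b - 504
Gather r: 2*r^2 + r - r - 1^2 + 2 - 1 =2*r^2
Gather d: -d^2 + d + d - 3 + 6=-d^2 + 2*d + 3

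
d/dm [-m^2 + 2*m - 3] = 2 - 2*m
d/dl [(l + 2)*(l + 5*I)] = 2*l + 2 + 5*I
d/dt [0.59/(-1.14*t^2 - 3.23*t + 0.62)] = (1.3452*t + 1.9057)/(1.14*t^2 + 3.23*t - 0.62)^2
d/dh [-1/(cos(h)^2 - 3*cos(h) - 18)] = (3 - 2*cos(h))*sin(h)/(sin(h)^2 + 3*cos(h) + 17)^2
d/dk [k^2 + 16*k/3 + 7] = 2*k + 16/3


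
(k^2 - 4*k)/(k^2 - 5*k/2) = 2*(k - 4)/(2*k - 5)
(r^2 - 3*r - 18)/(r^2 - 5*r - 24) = (r - 6)/(r - 8)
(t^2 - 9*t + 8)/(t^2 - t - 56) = (t - 1)/(t + 7)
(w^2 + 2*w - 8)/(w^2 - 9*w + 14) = (w + 4)/(w - 7)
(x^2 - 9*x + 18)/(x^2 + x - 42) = (x - 3)/(x + 7)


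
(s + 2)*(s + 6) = s^2 + 8*s + 12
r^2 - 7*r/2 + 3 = (r - 2)*(r - 3/2)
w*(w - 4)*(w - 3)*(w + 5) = w^4 - 2*w^3 - 23*w^2 + 60*w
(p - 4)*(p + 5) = p^2 + p - 20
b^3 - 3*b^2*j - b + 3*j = (b - 1)*(b + 1)*(b - 3*j)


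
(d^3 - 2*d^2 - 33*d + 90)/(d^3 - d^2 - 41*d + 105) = (d + 6)/(d + 7)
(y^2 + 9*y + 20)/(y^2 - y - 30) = (y + 4)/(y - 6)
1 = 1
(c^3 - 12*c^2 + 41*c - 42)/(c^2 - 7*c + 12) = (c^2 - 9*c + 14)/(c - 4)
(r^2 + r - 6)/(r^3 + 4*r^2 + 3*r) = (r - 2)/(r*(r + 1))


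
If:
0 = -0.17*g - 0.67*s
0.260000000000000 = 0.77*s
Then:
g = -1.33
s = 0.34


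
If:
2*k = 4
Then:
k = 2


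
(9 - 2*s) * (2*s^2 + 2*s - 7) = -4*s^3 + 14*s^2 + 32*s - 63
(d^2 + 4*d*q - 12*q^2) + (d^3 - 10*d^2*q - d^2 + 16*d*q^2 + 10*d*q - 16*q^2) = d^3 - 10*d^2*q + 16*d*q^2 + 14*d*q - 28*q^2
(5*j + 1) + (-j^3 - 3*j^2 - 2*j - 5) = -j^3 - 3*j^2 + 3*j - 4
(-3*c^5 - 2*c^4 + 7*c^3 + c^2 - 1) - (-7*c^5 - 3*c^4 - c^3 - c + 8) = 4*c^5 + c^4 + 8*c^3 + c^2 + c - 9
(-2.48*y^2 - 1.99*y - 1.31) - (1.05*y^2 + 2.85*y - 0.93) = -3.53*y^2 - 4.84*y - 0.38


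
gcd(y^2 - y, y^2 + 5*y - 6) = y - 1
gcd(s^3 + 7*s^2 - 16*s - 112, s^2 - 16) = s^2 - 16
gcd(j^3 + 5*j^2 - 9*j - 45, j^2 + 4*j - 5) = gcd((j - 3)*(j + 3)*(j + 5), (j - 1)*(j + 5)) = j + 5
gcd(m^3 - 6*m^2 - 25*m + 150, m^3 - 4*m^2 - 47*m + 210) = m^2 - 11*m + 30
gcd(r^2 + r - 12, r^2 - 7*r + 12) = r - 3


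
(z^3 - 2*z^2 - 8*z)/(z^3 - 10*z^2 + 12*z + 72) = z*(z - 4)/(z^2 - 12*z + 36)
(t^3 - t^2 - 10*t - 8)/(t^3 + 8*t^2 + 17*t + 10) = (t - 4)/(t + 5)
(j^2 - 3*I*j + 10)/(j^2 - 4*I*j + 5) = (j + 2*I)/(j + I)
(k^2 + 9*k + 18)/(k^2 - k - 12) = (k + 6)/(k - 4)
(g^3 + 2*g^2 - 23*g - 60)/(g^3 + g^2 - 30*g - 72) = (g - 5)/(g - 6)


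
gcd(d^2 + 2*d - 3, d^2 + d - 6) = d + 3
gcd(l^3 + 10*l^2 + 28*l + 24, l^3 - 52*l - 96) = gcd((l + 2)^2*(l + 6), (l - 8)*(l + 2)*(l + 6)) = l^2 + 8*l + 12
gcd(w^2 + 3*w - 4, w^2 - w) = w - 1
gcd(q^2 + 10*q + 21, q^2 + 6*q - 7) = q + 7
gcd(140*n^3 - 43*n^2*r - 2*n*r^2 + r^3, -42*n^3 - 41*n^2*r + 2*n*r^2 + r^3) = 7*n + r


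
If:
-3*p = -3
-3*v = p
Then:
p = 1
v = -1/3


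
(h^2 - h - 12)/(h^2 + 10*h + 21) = (h - 4)/(h + 7)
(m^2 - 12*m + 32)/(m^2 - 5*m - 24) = (m - 4)/(m + 3)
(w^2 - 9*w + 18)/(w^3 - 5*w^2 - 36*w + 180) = (w - 3)/(w^2 + w - 30)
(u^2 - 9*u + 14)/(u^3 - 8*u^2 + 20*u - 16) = (u - 7)/(u^2 - 6*u + 8)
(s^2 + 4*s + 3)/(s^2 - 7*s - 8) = (s + 3)/(s - 8)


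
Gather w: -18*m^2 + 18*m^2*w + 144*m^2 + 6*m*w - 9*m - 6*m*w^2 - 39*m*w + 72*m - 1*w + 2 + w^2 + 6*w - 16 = 126*m^2 + 63*m + w^2*(1 - 6*m) + w*(18*m^2 - 33*m + 5) - 14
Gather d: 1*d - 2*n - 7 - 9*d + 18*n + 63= -8*d + 16*n + 56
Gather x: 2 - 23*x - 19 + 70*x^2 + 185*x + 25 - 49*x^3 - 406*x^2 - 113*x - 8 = -49*x^3 - 336*x^2 + 49*x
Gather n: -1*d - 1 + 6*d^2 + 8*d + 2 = 6*d^2 + 7*d + 1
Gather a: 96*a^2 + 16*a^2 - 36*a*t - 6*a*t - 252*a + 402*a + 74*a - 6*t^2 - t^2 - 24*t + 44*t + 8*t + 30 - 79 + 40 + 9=112*a^2 + a*(224 - 42*t) - 7*t^2 + 28*t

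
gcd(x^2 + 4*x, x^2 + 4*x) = x^2 + 4*x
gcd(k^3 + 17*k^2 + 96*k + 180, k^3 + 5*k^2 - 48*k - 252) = k^2 + 12*k + 36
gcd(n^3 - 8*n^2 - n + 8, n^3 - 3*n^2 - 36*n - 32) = n^2 - 7*n - 8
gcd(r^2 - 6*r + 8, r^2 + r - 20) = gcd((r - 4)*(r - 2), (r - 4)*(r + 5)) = r - 4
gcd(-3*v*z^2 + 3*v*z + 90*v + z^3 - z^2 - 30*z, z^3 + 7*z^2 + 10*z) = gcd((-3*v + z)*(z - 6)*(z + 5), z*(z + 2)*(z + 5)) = z + 5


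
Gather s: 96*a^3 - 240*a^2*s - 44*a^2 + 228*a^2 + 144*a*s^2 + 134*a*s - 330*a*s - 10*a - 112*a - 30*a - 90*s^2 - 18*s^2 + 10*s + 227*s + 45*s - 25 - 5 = 96*a^3 + 184*a^2 - 152*a + s^2*(144*a - 108) + s*(-240*a^2 - 196*a + 282) - 30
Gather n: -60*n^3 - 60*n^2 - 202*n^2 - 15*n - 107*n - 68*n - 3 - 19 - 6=-60*n^3 - 262*n^2 - 190*n - 28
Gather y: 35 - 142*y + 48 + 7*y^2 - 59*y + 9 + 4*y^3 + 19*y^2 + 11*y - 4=4*y^3 + 26*y^2 - 190*y + 88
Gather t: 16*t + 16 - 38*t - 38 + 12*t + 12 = -10*t - 10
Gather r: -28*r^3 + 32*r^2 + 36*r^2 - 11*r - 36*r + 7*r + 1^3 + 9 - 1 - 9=-28*r^3 + 68*r^2 - 40*r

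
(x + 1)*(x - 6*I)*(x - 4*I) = x^3 + x^2 - 10*I*x^2 - 24*x - 10*I*x - 24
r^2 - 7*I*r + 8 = (r - 8*I)*(r + I)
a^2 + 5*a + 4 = (a + 1)*(a + 4)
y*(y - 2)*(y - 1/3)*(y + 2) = y^4 - y^3/3 - 4*y^2 + 4*y/3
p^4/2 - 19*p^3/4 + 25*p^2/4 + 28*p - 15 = (p/2 + 1)*(p - 6)*(p - 5)*(p - 1/2)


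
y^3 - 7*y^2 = y^2*(y - 7)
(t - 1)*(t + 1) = t^2 - 1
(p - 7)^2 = p^2 - 14*p + 49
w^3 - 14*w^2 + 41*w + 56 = (w - 8)*(w - 7)*(w + 1)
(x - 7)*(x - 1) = x^2 - 8*x + 7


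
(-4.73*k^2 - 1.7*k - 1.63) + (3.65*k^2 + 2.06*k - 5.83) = -1.08*k^2 + 0.36*k - 7.46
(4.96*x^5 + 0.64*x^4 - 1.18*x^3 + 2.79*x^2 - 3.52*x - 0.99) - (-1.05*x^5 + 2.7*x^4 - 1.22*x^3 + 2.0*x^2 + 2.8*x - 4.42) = 6.01*x^5 - 2.06*x^4 + 0.04*x^3 + 0.79*x^2 - 6.32*x + 3.43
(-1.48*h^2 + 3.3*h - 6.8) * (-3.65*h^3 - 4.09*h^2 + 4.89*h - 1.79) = 5.402*h^5 - 5.9918*h^4 + 4.0858*h^3 + 46.5982*h^2 - 39.159*h + 12.172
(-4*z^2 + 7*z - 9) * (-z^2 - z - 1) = 4*z^4 - 3*z^3 + 6*z^2 + 2*z + 9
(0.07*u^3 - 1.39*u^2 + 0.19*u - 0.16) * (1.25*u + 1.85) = 0.0875*u^4 - 1.608*u^3 - 2.334*u^2 + 0.1515*u - 0.296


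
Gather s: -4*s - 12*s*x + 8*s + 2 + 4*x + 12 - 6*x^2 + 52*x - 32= s*(4 - 12*x) - 6*x^2 + 56*x - 18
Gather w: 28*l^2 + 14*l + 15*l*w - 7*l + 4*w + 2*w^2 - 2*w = 28*l^2 + 7*l + 2*w^2 + w*(15*l + 2)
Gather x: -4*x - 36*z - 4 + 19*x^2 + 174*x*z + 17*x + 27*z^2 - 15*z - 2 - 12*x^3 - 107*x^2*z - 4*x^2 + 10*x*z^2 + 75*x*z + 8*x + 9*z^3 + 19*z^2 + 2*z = -12*x^3 + x^2*(15 - 107*z) + x*(10*z^2 + 249*z + 21) + 9*z^3 + 46*z^2 - 49*z - 6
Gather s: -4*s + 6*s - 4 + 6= 2*s + 2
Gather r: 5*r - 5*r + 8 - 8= 0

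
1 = 1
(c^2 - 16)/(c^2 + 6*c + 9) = (c^2 - 16)/(c^2 + 6*c + 9)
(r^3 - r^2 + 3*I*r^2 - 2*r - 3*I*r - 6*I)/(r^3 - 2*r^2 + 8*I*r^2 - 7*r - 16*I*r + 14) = (r^2 + r*(1 + 3*I) + 3*I)/(r^2 + 8*I*r - 7)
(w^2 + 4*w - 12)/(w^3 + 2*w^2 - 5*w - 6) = (w + 6)/(w^2 + 4*w + 3)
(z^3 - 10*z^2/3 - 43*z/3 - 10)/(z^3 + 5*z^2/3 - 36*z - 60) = (z + 1)/(z + 6)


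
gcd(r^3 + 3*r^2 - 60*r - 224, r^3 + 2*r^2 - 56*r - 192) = r^2 - 4*r - 32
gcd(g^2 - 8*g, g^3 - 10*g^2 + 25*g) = g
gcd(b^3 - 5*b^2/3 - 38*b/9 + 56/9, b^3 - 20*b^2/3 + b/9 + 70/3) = b - 7/3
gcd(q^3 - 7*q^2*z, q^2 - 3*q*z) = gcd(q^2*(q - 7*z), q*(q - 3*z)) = q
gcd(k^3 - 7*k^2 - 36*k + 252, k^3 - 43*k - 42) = k^2 - k - 42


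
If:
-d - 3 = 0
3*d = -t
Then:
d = -3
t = 9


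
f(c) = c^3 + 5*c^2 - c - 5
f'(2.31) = 38.11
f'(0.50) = 4.75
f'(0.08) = -0.18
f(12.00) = 2431.00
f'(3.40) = 67.68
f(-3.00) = 16.00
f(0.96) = -0.47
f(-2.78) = 14.94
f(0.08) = -5.05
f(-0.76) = -1.79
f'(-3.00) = -4.00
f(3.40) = 88.70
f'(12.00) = 551.00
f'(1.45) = 19.81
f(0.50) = -4.12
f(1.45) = 7.11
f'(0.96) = 11.36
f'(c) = 3*c^2 + 10*c - 1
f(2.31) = 31.70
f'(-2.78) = -5.61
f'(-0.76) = -6.87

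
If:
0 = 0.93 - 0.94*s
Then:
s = 0.99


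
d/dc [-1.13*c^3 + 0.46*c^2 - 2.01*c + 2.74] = -3.39*c^2 + 0.92*c - 2.01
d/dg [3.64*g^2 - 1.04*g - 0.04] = 7.28*g - 1.04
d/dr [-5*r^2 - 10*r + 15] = -10*r - 10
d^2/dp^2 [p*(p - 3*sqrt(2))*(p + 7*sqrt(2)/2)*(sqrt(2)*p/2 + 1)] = 6*sqrt(2)*p^2 + 9*p - 20*sqrt(2)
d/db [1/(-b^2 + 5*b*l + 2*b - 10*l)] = (2*b - 5*l - 2)/(b^2 - 5*b*l - 2*b + 10*l)^2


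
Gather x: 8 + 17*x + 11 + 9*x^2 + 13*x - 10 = 9*x^2 + 30*x + 9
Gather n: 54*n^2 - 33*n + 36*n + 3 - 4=54*n^2 + 3*n - 1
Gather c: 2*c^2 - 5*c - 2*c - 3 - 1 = 2*c^2 - 7*c - 4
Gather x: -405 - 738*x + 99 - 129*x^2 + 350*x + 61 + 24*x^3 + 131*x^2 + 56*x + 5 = 24*x^3 + 2*x^2 - 332*x - 240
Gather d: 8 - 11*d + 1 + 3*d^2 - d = 3*d^2 - 12*d + 9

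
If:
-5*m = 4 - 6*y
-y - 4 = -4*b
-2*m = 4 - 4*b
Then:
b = 9/7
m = 4/7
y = 8/7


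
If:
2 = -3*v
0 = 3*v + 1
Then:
No Solution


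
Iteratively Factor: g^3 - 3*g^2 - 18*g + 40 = (g - 2)*(g^2 - g - 20) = (g - 5)*(g - 2)*(g + 4)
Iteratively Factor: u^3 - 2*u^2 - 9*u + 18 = (u - 3)*(u^2 + u - 6) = (u - 3)*(u - 2)*(u + 3)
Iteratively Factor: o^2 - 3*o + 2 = (o - 1)*(o - 2)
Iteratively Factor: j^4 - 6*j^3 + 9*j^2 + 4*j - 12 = (j + 1)*(j^3 - 7*j^2 + 16*j - 12) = (j - 2)*(j + 1)*(j^2 - 5*j + 6) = (j - 2)^2*(j + 1)*(j - 3)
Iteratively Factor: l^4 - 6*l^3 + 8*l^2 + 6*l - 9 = (l - 3)*(l^3 - 3*l^2 - l + 3) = (l - 3)*(l + 1)*(l^2 - 4*l + 3) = (l - 3)*(l - 1)*(l + 1)*(l - 3)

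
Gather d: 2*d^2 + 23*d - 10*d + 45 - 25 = 2*d^2 + 13*d + 20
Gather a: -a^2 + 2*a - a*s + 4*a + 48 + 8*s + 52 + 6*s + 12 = -a^2 + a*(6 - s) + 14*s + 112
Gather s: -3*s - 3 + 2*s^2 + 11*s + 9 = 2*s^2 + 8*s + 6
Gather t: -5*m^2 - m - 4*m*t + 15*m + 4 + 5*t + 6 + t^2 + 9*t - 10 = -5*m^2 + 14*m + t^2 + t*(14 - 4*m)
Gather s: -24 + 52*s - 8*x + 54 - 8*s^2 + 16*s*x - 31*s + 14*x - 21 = -8*s^2 + s*(16*x + 21) + 6*x + 9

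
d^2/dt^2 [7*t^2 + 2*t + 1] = 14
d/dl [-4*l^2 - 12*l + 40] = -8*l - 12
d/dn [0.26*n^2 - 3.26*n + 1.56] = 0.52*n - 3.26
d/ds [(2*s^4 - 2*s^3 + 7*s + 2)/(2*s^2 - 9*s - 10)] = 2*(4*s^5 - 29*s^4 - 22*s^3 + 23*s^2 - 4*s - 26)/(4*s^4 - 36*s^3 + 41*s^2 + 180*s + 100)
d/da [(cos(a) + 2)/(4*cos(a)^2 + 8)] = (cos(a)^2 + 4*cos(a) - 2)*sin(a)/(4*(cos(a)^2 + 2)^2)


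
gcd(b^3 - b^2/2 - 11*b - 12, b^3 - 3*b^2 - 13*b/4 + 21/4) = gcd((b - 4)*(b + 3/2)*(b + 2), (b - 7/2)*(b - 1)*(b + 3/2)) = b + 3/2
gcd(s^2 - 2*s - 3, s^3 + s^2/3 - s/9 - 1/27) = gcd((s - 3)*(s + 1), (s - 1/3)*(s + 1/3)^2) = 1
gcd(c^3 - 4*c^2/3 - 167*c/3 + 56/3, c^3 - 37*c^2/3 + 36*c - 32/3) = c^2 - 25*c/3 + 8/3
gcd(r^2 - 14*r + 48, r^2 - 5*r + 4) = 1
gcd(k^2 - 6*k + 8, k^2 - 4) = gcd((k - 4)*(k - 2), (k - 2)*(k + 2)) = k - 2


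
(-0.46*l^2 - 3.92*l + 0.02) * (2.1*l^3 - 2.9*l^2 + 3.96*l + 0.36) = -0.966*l^5 - 6.898*l^4 + 9.5884*l^3 - 15.7468*l^2 - 1.332*l + 0.0072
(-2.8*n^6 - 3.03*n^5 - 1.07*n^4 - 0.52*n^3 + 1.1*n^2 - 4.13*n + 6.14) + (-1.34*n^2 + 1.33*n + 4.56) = -2.8*n^6 - 3.03*n^5 - 1.07*n^4 - 0.52*n^3 - 0.24*n^2 - 2.8*n + 10.7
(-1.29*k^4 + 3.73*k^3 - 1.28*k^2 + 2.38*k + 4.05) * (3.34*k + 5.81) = -4.3086*k^5 + 4.9633*k^4 + 17.3961*k^3 + 0.5124*k^2 + 27.3548*k + 23.5305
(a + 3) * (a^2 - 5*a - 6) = a^3 - 2*a^2 - 21*a - 18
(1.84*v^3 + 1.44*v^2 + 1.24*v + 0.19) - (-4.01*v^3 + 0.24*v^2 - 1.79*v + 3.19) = 5.85*v^3 + 1.2*v^2 + 3.03*v - 3.0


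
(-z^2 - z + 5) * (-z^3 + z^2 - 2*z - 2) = z^5 - 4*z^3 + 9*z^2 - 8*z - 10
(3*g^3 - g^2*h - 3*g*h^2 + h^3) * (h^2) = 3*g^3*h^2 - g^2*h^3 - 3*g*h^4 + h^5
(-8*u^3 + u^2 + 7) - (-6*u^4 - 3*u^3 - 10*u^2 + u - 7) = 6*u^4 - 5*u^3 + 11*u^2 - u + 14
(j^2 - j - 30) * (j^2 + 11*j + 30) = j^4 + 10*j^3 - 11*j^2 - 360*j - 900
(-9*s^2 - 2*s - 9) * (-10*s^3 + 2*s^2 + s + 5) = 90*s^5 + 2*s^4 + 77*s^3 - 65*s^2 - 19*s - 45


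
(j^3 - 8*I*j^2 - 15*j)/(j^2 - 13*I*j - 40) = j*(j - 3*I)/(j - 8*I)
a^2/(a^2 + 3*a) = a/(a + 3)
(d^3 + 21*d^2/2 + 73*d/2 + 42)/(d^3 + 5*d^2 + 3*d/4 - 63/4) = 2*(d + 4)/(2*d - 3)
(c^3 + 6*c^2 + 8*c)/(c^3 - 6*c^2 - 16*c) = (c + 4)/(c - 8)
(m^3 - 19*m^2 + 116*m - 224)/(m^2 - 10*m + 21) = (m^2 - 12*m + 32)/(m - 3)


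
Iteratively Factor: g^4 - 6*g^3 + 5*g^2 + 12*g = (g - 3)*(g^3 - 3*g^2 - 4*g) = (g - 4)*(g - 3)*(g^2 + g) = g*(g - 4)*(g - 3)*(g + 1)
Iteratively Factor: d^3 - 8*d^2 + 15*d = (d - 3)*(d^2 - 5*d) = (d - 5)*(d - 3)*(d)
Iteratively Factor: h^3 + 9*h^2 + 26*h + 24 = (h + 3)*(h^2 + 6*h + 8) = (h + 2)*(h + 3)*(h + 4)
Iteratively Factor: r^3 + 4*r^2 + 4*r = (r + 2)*(r^2 + 2*r) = (r + 2)^2*(r)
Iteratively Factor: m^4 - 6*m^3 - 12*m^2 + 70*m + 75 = (m - 5)*(m^3 - m^2 - 17*m - 15) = (m - 5)^2*(m^2 + 4*m + 3) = (m - 5)^2*(m + 1)*(m + 3)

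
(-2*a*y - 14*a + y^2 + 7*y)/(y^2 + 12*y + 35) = (-2*a + y)/(y + 5)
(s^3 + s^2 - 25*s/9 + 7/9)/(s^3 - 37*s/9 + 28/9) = (3*s - 1)/(3*s - 4)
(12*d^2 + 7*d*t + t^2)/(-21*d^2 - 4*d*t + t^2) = (4*d + t)/(-7*d + t)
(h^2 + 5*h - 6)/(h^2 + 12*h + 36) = (h - 1)/(h + 6)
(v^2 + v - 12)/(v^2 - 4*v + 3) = (v + 4)/(v - 1)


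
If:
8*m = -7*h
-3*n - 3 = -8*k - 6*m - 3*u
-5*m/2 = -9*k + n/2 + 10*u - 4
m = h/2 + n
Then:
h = 856*u/265 - 472/265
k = 21*u/265 + 33/265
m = 413/265 - 749*u/265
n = 649/265 - 1177*u/265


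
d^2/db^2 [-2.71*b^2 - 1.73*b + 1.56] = -5.42000000000000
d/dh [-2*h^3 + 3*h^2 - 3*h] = -6*h^2 + 6*h - 3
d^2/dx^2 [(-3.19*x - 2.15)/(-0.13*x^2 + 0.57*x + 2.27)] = ((3.0776 - 2.4882*x)*(-0.13*x^2 + 0.57*x + 2.27) - (0.26*x - 0.57)*(0.52*x - 1.14)*(3.19*x + 2.15))/(-0.13*x^2 + 0.57*x + 2.27)^3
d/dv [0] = 0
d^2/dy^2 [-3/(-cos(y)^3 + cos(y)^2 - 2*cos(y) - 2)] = 3*((11*cos(y) - 8*cos(2*y) + 9*cos(3*y))*(cos(y)^3 - cos(y)^2 + 2*cos(y) + 2)/4 + 2*(3*cos(y)^2 - 2*cos(y) + 2)^2*sin(y)^2)/(cos(y)^3 - cos(y)^2 + 2*cos(y) + 2)^3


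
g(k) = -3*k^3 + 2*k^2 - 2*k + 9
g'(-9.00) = -767.00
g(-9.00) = 2376.00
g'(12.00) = -1250.00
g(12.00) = -4911.00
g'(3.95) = -126.62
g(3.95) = -152.58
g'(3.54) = -100.62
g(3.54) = -106.10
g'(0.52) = -2.35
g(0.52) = 8.08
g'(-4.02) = -163.52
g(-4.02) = 244.26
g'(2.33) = -41.54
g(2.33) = -22.75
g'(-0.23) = -3.40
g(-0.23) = 9.60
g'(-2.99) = -94.42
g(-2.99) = 113.05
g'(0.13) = -1.63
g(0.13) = 8.77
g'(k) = -9*k^2 + 4*k - 2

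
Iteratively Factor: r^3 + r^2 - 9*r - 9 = (r - 3)*(r^2 + 4*r + 3) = (r - 3)*(r + 3)*(r + 1)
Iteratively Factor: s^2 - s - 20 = (s - 5)*(s + 4)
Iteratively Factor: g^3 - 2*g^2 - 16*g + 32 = (g - 4)*(g^2 + 2*g - 8) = (g - 4)*(g - 2)*(g + 4)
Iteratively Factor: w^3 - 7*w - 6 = (w + 1)*(w^2 - w - 6) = (w - 3)*(w + 1)*(w + 2)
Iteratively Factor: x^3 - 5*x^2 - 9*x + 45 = (x - 3)*(x^2 - 2*x - 15) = (x - 5)*(x - 3)*(x + 3)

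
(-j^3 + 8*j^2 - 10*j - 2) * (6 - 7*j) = 7*j^4 - 62*j^3 + 118*j^2 - 46*j - 12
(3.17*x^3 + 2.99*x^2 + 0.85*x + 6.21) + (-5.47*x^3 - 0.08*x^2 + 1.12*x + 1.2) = -2.3*x^3 + 2.91*x^2 + 1.97*x + 7.41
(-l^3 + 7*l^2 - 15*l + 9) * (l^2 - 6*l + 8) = -l^5 + 13*l^4 - 65*l^3 + 155*l^2 - 174*l + 72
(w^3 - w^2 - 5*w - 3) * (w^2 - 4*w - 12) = w^5 - 5*w^4 - 13*w^3 + 29*w^2 + 72*w + 36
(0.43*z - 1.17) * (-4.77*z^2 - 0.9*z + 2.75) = -2.0511*z^3 + 5.1939*z^2 + 2.2355*z - 3.2175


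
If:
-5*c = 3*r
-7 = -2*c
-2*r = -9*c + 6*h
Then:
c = 7/2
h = 259/36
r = -35/6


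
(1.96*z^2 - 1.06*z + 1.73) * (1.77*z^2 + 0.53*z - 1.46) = 3.4692*z^4 - 0.8374*z^3 - 0.3613*z^2 + 2.4645*z - 2.5258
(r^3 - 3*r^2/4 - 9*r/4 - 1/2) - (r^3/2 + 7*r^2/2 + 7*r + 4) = r^3/2 - 17*r^2/4 - 37*r/4 - 9/2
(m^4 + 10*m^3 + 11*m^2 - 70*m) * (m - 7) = m^5 + 3*m^4 - 59*m^3 - 147*m^2 + 490*m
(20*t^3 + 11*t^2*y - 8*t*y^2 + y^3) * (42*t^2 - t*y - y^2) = 840*t^5 + 442*t^4*y - 367*t^3*y^2 + 39*t^2*y^3 + 7*t*y^4 - y^5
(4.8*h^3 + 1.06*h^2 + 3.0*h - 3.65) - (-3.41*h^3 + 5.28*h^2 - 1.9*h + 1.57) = 8.21*h^3 - 4.22*h^2 + 4.9*h - 5.22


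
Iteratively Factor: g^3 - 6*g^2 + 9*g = (g - 3)*(g^2 - 3*g) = (g - 3)^2*(g)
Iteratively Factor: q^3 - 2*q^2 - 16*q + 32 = (q + 4)*(q^2 - 6*q + 8) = (q - 2)*(q + 4)*(q - 4)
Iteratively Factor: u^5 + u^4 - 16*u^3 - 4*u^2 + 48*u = (u - 3)*(u^4 + 4*u^3 - 4*u^2 - 16*u) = (u - 3)*(u - 2)*(u^3 + 6*u^2 + 8*u) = (u - 3)*(u - 2)*(u + 2)*(u^2 + 4*u) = (u - 3)*(u - 2)*(u + 2)*(u + 4)*(u)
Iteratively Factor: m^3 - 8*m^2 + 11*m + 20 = (m + 1)*(m^2 - 9*m + 20) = (m - 5)*(m + 1)*(m - 4)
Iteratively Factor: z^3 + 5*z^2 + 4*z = (z + 1)*(z^2 + 4*z) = (z + 1)*(z + 4)*(z)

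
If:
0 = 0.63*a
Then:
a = 0.00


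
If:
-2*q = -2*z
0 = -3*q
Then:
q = 0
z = 0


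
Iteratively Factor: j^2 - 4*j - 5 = (j + 1)*(j - 5)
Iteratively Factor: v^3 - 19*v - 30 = (v + 2)*(v^2 - 2*v - 15) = (v + 2)*(v + 3)*(v - 5)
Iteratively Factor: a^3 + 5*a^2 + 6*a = (a + 3)*(a^2 + 2*a) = (a + 2)*(a + 3)*(a)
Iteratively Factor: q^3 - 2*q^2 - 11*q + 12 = (q + 3)*(q^2 - 5*q + 4) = (q - 4)*(q + 3)*(q - 1)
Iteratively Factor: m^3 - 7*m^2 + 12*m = (m - 4)*(m^2 - 3*m) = m*(m - 4)*(m - 3)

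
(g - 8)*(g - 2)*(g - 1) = g^3 - 11*g^2 + 26*g - 16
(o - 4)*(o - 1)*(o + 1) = o^3 - 4*o^2 - o + 4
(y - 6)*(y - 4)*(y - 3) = y^3 - 13*y^2 + 54*y - 72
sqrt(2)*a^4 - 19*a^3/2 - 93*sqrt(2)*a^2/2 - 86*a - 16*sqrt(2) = (a - 8*sqrt(2))*(a + sqrt(2))*(a + 2*sqrt(2))*(sqrt(2)*a + 1/2)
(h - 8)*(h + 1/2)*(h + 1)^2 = h^4 - 11*h^3/2 - 18*h^2 - 31*h/2 - 4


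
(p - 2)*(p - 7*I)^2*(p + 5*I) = p^4 - 2*p^3 - 9*I*p^3 + 21*p^2 + 18*I*p^2 - 42*p - 245*I*p + 490*I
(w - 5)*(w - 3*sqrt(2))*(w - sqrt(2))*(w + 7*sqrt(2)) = w^4 - 5*w^3 + 3*sqrt(2)*w^3 - 50*w^2 - 15*sqrt(2)*w^2 + 42*sqrt(2)*w + 250*w - 210*sqrt(2)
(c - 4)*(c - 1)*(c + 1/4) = c^3 - 19*c^2/4 + 11*c/4 + 1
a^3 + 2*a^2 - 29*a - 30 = (a - 5)*(a + 1)*(a + 6)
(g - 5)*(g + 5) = g^2 - 25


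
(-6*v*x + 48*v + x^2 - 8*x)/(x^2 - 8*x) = (-6*v + x)/x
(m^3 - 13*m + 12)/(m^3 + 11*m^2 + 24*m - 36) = (m^2 + m - 12)/(m^2 + 12*m + 36)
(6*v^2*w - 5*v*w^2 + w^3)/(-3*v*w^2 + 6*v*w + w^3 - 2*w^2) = (-2*v + w)/(w - 2)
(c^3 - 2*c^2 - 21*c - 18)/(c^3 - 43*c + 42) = (c^2 + 4*c + 3)/(c^2 + 6*c - 7)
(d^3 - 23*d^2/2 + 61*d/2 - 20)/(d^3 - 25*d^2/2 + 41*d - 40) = (d - 1)/(d - 2)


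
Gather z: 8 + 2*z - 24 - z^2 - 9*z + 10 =-z^2 - 7*z - 6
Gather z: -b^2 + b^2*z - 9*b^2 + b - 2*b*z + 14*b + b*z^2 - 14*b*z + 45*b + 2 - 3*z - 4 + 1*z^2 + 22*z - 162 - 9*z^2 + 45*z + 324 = -10*b^2 + 60*b + z^2*(b - 8) + z*(b^2 - 16*b + 64) + 160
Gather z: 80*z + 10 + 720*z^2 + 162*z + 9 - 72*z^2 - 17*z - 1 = 648*z^2 + 225*z + 18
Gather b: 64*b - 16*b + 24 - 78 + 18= 48*b - 36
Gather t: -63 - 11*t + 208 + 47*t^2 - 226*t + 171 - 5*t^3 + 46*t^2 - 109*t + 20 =-5*t^3 + 93*t^2 - 346*t + 336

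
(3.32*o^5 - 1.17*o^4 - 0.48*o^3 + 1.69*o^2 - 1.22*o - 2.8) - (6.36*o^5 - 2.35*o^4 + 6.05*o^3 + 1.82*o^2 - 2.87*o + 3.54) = -3.04*o^5 + 1.18*o^4 - 6.53*o^3 - 0.13*o^2 + 1.65*o - 6.34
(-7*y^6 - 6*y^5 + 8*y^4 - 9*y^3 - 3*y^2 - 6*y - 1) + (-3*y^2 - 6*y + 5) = -7*y^6 - 6*y^5 + 8*y^4 - 9*y^3 - 6*y^2 - 12*y + 4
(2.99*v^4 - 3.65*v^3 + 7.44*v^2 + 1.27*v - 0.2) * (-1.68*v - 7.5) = -5.0232*v^5 - 16.293*v^4 + 14.8758*v^3 - 57.9336*v^2 - 9.189*v + 1.5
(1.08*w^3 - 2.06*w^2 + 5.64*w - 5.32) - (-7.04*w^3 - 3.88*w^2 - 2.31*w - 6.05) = 8.12*w^3 + 1.82*w^2 + 7.95*w + 0.73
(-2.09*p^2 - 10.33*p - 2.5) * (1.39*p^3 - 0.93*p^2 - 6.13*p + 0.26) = -2.9051*p^5 - 12.415*p^4 + 18.9436*p^3 + 65.1045*p^2 + 12.6392*p - 0.65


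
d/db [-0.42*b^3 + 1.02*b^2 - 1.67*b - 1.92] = -1.26*b^2 + 2.04*b - 1.67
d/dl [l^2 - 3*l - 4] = 2*l - 3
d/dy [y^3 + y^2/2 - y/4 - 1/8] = 3*y^2 + y - 1/4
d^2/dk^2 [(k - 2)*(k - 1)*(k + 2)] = 6*k - 2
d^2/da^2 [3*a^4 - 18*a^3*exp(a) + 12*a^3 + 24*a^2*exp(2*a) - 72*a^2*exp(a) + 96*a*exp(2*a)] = -18*a^3*exp(a) + 96*a^2*exp(2*a) - 180*a^2*exp(a) + 36*a^2 + 576*a*exp(2*a) - 396*a*exp(a) + 72*a + 432*exp(2*a) - 144*exp(a)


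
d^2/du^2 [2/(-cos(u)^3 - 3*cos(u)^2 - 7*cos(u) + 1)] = -((31*cos(u) + 24*cos(2*u) + 9*cos(3*u))*(cos(u)^3 + 3*cos(u)^2 + 7*cos(u) - 1)/2 + 4*(3*cos(u)^2 + 6*cos(u) + 7)^2*sin(u)^2)/(cos(u)^3 + 3*cos(u)^2 + 7*cos(u) - 1)^3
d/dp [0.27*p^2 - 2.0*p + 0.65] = 0.54*p - 2.0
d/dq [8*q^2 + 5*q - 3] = 16*q + 5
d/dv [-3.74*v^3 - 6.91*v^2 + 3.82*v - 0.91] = -11.22*v^2 - 13.82*v + 3.82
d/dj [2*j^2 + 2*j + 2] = 4*j + 2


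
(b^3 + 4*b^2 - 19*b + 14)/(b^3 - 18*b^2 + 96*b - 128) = (b^2 + 6*b - 7)/(b^2 - 16*b + 64)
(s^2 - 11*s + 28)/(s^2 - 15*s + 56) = (s - 4)/(s - 8)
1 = 1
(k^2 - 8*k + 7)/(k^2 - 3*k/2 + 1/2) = 2*(k - 7)/(2*k - 1)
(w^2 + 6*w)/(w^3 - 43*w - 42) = w/(w^2 - 6*w - 7)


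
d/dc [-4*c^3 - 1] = -12*c^2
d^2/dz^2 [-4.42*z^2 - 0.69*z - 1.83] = -8.84000000000000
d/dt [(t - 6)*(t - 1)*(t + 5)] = 3*t^2 - 4*t - 29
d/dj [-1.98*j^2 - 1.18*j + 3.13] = -3.96*j - 1.18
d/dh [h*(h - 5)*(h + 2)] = 3*h^2 - 6*h - 10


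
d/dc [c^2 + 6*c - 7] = 2*c + 6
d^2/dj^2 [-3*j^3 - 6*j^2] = -18*j - 12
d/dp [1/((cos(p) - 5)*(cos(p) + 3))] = 2*(cos(p) - 1)*sin(p)/((cos(p) - 5)^2*(cos(p) + 3)^2)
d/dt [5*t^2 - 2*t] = 10*t - 2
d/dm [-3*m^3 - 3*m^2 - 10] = 3*m*(-3*m - 2)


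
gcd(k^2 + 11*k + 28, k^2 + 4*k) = k + 4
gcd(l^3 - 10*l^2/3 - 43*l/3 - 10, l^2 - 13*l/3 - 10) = l^2 - 13*l/3 - 10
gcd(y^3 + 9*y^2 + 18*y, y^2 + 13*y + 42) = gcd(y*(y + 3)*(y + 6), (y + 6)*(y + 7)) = y + 6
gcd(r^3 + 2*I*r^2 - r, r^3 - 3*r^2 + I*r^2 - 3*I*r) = r^2 + I*r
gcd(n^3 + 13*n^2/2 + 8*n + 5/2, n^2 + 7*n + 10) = n + 5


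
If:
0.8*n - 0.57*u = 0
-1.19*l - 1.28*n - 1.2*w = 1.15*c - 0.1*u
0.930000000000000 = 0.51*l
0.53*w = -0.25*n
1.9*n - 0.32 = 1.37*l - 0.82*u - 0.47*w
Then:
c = -2.38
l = 1.82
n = 1.00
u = 1.40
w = -0.47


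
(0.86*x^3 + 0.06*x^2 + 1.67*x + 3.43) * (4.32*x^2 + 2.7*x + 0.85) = 3.7152*x^5 + 2.5812*x^4 + 8.1074*x^3 + 19.3776*x^2 + 10.6805*x + 2.9155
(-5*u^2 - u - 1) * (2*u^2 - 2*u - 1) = -10*u^4 + 8*u^3 + 5*u^2 + 3*u + 1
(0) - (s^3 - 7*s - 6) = -s^3 + 7*s + 6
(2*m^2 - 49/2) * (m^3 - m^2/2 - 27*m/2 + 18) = 2*m^5 - m^4 - 103*m^3/2 + 193*m^2/4 + 1323*m/4 - 441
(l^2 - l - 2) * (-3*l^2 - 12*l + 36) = -3*l^4 - 9*l^3 + 54*l^2 - 12*l - 72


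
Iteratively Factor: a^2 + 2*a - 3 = (a - 1)*(a + 3)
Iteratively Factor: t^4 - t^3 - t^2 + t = (t - 1)*(t^3 - t) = t*(t - 1)*(t^2 - 1) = t*(t - 1)*(t + 1)*(t - 1)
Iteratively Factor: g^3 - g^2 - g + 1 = (g + 1)*(g^2 - 2*g + 1) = (g - 1)*(g + 1)*(g - 1)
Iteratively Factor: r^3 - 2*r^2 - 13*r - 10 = (r + 1)*(r^2 - 3*r - 10) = (r - 5)*(r + 1)*(r + 2)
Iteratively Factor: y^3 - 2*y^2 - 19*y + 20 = (y - 5)*(y^2 + 3*y - 4) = (y - 5)*(y - 1)*(y + 4)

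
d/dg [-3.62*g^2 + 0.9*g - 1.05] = 0.9 - 7.24*g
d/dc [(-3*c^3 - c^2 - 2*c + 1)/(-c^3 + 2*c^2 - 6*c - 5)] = (-7*c^4 + 32*c^3 + 58*c^2 + 6*c + 16)/(c^6 - 4*c^5 + 16*c^4 - 14*c^3 + 16*c^2 + 60*c + 25)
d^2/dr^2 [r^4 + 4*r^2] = 12*r^2 + 8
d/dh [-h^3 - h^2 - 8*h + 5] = -3*h^2 - 2*h - 8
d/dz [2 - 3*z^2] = -6*z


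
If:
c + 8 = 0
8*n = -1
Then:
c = -8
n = -1/8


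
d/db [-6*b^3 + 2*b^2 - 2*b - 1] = -18*b^2 + 4*b - 2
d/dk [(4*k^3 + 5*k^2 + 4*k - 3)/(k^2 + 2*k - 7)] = 2*(2*k^4 + 8*k^3 - 39*k^2 - 32*k - 11)/(k^4 + 4*k^3 - 10*k^2 - 28*k + 49)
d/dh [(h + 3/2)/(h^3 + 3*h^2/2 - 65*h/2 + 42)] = (-8*h^3 - 24*h^2 - 18*h + 363)/(4*h^6 + 12*h^5 - 251*h^4 - 54*h^3 + 4729*h^2 - 10920*h + 7056)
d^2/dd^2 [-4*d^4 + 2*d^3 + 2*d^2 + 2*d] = -48*d^2 + 12*d + 4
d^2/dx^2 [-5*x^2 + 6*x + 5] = -10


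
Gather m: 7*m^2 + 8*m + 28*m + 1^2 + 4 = 7*m^2 + 36*m + 5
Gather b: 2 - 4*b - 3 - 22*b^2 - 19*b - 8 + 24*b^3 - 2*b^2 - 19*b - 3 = 24*b^3 - 24*b^2 - 42*b - 12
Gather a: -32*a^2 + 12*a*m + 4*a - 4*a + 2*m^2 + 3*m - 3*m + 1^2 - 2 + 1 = -32*a^2 + 12*a*m + 2*m^2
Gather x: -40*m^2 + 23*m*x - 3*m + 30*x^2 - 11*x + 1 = -40*m^2 - 3*m + 30*x^2 + x*(23*m - 11) + 1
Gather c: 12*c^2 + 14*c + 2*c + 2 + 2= 12*c^2 + 16*c + 4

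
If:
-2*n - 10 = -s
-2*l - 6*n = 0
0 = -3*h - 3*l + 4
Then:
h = 3*s/2 - 41/3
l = 15 - 3*s/2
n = s/2 - 5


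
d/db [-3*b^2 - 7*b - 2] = -6*b - 7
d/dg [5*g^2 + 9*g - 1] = 10*g + 9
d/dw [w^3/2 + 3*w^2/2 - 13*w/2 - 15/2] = 3*w^2/2 + 3*w - 13/2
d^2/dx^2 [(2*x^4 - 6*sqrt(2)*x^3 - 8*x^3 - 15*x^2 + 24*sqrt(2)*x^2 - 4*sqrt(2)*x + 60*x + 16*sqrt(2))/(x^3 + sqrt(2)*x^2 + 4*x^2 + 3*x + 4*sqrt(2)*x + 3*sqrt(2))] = 2*(59*x^6 + 64*sqrt(2)*x^6 + 234*sqrt(2)*x^5 + 516*x^5 + 753*x^4 + 552*sqrt(2)*x^4 - 536*x^3 + 650*sqrt(2)*x^3 - 612*sqrt(2)*x^2 - 846*x^2 - 1452*sqrt(2)*x + 312*x - 1254 + 548*sqrt(2))/(x^9 + 3*sqrt(2)*x^8 + 12*x^8 + 36*sqrt(2)*x^7 + 63*x^7 + 208*x^6 + 173*sqrt(2)*x^6 + 513*x^5 + 432*sqrt(2)*x^5 + 627*sqrt(2)*x^4 + 924*x^4 + 596*sqrt(2)*x^3 + 1053*x^3 + 423*sqrt(2)*x^2 + 648*x^2 + 162*x + 216*sqrt(2)*x + 54*sqrt(2))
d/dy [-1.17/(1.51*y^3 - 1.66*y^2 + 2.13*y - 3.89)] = (5.3001*y^2 - 3.8844*y + 2.4921)/(1.51*y^3 - 1.66*y^2 + 2.13*y - 3.89)^2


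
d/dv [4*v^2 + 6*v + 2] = 8*v + 6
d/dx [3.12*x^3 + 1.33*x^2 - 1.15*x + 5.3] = 9.36*x^2 + 2.66*x - 1.15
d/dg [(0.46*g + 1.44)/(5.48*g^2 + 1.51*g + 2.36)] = (2.5208*g^2 + 0.6946*g - (0.46*g + 1.44)*(10.96*g + 1.51) + 1.0856)/(5.48*g^2 + 1.51*g + 2.36)^2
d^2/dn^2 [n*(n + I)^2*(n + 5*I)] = 12*n^2 + 42*I*n - 22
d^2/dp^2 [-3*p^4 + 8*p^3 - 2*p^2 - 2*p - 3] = -36*p^2 + 48*p - 4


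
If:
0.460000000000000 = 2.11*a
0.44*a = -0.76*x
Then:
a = 0.22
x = -0.13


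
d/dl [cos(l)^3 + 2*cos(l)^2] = -(3*cos(l) + 4)*sin(l)*cos(l)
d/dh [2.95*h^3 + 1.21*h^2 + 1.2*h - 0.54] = 8.85*h^2 + 2.42*h + 1.2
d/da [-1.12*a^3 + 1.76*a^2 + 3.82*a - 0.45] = -3.36*a^2 + 3.52*a + 3.82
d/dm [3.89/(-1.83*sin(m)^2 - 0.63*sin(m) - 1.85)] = (14.2374*sin(m) + 2.4507)*cos(m)/(1.83*sin(m)^2 + 0.63*sin(m) + 1.85)^2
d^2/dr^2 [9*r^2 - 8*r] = 18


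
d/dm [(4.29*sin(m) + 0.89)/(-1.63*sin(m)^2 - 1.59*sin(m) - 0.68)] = (6.9927*sin(m)^2 + 2.9014*sin(m) - 1.5021)*cos(m)/(2.6569*sin(m)^4 + 5.1834*sin(m)^3 + 4.7449*sin(m)^2 + 2.1624*sin(m) + 0.4624)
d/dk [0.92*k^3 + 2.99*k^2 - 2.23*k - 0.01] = 2.76*k^2 + 5.98*k - 2.23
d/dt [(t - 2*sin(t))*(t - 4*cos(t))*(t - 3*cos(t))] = (t - 2*sin(t))*(t - 4*cos(t))*(3*sin(t) + 1) + (t - 2*sin(t))*(t - 3*cos(t))*(4*sin(t) + 1) - (t - 4*cos(t))*(t - 3*cos(t))*(2*cos(t) - 1)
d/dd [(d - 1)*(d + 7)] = 2*d + 6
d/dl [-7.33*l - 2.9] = -7.33000000000000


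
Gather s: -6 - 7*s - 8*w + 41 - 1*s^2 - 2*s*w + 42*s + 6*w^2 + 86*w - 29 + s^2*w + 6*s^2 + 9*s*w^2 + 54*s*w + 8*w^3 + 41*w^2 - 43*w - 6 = s^2*(w + 5) + s*(9*w^2 + 52*w + 35) + 8*w^3 + 47*w^2 + 35*w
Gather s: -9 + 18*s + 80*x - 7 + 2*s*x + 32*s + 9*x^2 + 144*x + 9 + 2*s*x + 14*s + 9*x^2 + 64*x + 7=s*(4*x + 64) + 18*x^2 + 288*x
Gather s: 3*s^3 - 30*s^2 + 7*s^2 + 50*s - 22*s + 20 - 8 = 3*s^3 - 23*s^2 + 28*s + 12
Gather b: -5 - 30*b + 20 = 15 - 30*b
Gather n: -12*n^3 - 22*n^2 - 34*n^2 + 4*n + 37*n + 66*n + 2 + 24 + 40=-12*n^3 - 56*n^2 + 107*n + 66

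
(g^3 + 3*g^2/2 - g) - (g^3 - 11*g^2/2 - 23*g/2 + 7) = 7*g^2 + 21*g/2 - 7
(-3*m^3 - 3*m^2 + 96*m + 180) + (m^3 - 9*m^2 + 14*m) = -2*m^3 - 12*m^2 + 110*m + 180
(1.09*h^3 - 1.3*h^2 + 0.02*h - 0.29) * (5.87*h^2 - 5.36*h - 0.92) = 6.3983*h^5 - 13.4734*h^4 + 6.0826*h^3 - 0.6135*h^2 + 1.536*h + 0.2668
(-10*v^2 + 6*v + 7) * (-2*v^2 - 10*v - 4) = 20*v^4 + 88*v^3 - 34*v^2 - 94*v - 28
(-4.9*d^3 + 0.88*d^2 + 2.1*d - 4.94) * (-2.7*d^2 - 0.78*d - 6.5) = 13.23*d^5 + 1.446*d^4 + 25.4936*d^3 + 5.98*d^2 - 9.7968*d + 32.11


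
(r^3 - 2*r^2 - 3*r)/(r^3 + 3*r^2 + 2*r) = (r - 3)/(r + 2)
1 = 1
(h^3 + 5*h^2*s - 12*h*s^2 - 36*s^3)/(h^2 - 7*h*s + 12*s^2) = (-h^2 - 8*h*s - 12*s^2)/(-h + 4*s)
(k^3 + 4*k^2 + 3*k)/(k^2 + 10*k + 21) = k*(k + 1)/(k + 7)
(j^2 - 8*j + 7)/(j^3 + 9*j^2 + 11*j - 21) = (j - 7)/(j^2 + 10*j + 21)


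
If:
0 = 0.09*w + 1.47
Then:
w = -16.33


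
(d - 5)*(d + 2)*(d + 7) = d^3 + 4*d^2 - 31*d - 70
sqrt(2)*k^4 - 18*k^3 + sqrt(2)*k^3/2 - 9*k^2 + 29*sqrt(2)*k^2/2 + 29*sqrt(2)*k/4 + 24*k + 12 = (k + 1/2)*(k - 8*sqrt(2))*(k - 3*sqrt(2)/2)*(sqrt(2)*k + 1)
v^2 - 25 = (v - 5)*(v + 5)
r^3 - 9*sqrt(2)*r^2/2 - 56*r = r*(r - 8*sqrt(2))*(r + 7*sqrt(2)/2)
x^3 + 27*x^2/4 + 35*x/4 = x*(x + 7/4)*(x + 5)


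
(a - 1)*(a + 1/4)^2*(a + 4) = a^4 + 7*a^3/2 - 39*a^2/16 - 29*a/16 - 1/4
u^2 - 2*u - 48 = (u - 8)*(u + 6)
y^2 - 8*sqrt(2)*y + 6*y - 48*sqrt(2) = (y + 6)*(y - 8*sqrt(2))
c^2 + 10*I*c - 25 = (c + 5*I)^2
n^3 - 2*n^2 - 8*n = n*(n - 4)*(n + 2)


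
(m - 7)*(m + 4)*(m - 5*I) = m^3 - 3*m^2 - 5*I*m^2 - 28*m + 15*I*m + 140*I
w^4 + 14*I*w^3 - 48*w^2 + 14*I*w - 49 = (w - I)*(w + I)*(w + 7*I)^2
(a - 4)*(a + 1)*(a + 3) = a^3 - 13*a - 12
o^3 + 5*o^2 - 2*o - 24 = (o - 2)*(o + 3)*(o + 4)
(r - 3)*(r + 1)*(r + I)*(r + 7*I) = r^4 - 2*r^3 + 8*I*r^3 - 10*r^2 - 16*I*r^2 + 14*r - 24*I*r + 21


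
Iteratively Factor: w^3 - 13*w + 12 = (w + 4)*(w^2 - 4*w + 3) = (w - 1)*(w + 4)*(w - 3)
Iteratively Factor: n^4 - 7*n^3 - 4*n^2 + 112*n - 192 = (n - 4)*(n^3 - 3*n^2 - 16*n + 48) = (n - 4)^2*(n^2 + n - 12) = (n - 4)^2*(n + 4)*(n - 3)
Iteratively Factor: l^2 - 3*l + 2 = (l - 2)*(l - 1)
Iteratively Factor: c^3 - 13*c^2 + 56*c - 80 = (c - 4)*(c^2 - 9*c + 20) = (c - 5)*(c - 4)*(c - 4)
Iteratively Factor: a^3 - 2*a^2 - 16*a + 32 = (a - 4)*(a^2 + 2*a - 8) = (a - 4)*(a - 2)*(a + 4)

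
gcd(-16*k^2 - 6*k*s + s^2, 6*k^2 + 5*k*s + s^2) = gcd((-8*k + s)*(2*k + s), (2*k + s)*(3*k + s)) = 2*k + s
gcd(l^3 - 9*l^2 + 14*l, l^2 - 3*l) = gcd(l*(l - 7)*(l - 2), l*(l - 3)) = l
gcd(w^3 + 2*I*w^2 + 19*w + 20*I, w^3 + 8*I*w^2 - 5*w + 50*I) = w + 5*I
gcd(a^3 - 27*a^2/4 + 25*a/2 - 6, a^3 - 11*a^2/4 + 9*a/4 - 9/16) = a - 3/4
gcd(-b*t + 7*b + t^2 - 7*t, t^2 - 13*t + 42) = t - 7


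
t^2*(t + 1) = t^3 + t^2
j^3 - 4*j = j*(j - 2)*(j + 2)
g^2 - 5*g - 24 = (g - 8)*(g + 3)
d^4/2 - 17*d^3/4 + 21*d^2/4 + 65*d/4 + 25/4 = (d/2 + 1/4)*(d - 5)^2*(d + 1)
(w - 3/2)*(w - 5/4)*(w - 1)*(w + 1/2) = w^4 - 13*w^3/4 + 11*w^2/4 + 7*w/16 - 15/16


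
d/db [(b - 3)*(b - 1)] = 2*b - 4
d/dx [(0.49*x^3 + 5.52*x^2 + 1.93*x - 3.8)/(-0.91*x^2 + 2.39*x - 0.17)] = (-0.4459*x^4 + 2.3422*x^3 + 14.6992*x^2 - 8.7928*x + 8.7539)/(0.8281*x^4 - 4.3498*x^3 + 6.0215*x^2 - 0.8126*x + 0.0289)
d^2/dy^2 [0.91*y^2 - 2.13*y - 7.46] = 1.82000000000000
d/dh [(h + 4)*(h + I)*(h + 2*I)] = 3*h^2 + h*(8 + 6*I) - 2 + 12*I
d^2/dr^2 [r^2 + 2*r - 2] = 2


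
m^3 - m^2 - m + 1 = (m - 1)^2*(m + 1)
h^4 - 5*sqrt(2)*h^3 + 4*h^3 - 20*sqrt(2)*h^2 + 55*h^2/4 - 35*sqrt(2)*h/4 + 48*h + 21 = (h + 1/2)*(h + 7/2)*(h - 3*sqrt(2))*(h - 2*sqrt(2))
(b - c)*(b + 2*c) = b^2 + b*c - 2*c^2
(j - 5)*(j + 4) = j^2 - j - 20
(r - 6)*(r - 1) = r^2 - 7*r + 6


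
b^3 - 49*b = b*(b - 7)*(b + 7)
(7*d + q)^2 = 49*d^2 + 14*d*q + q^2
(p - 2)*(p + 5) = p^2 + 3*p - 10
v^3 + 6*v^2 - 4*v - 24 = (v - 2)*(v + 2)*(v + 6)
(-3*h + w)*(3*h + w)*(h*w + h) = -9*h^3*w - 9*h^3 + h*w^3 + h*w^2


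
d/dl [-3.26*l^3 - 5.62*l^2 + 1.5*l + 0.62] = -9.78*l^2 - 11.24*l + 1.5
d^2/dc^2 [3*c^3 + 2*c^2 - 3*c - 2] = 18*c + 4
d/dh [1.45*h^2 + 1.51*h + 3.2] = 2.9*h + 1.51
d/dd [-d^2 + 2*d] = 2 - 2*d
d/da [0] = 0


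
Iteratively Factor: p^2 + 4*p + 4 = (p + 2)*(p + 2)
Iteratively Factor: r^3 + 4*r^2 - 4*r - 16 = (r + 4)*(r^2 - 4) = (r - 2)*(r + 4)*(r + 2)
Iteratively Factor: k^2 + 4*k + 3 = (k + 3)*(k + 1)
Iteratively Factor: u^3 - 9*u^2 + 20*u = (u)*(u^2 - 9*u + 20) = u*(u - 4)*(u - 5)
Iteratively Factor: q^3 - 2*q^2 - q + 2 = (q - 2)*(q^2 - 1) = (q - 2)*(q - 1)*(q + 1)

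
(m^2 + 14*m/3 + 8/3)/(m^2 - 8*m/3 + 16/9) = 3*(3*m^2 + 14*m + 8)/(9*m^2 - 24*m + 16)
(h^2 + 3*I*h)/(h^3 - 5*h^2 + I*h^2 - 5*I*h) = (h + 3*I)/(h^2 + h*(-5 + I) - 5*I)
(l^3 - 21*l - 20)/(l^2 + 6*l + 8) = (l^2 - 4*l - 5)/(l + 2)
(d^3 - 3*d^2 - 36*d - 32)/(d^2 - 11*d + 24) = (d^2 + 5*d + 4)/(d - 3)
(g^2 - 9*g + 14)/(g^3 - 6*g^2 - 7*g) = (g - 2)/(g*(g + 1))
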